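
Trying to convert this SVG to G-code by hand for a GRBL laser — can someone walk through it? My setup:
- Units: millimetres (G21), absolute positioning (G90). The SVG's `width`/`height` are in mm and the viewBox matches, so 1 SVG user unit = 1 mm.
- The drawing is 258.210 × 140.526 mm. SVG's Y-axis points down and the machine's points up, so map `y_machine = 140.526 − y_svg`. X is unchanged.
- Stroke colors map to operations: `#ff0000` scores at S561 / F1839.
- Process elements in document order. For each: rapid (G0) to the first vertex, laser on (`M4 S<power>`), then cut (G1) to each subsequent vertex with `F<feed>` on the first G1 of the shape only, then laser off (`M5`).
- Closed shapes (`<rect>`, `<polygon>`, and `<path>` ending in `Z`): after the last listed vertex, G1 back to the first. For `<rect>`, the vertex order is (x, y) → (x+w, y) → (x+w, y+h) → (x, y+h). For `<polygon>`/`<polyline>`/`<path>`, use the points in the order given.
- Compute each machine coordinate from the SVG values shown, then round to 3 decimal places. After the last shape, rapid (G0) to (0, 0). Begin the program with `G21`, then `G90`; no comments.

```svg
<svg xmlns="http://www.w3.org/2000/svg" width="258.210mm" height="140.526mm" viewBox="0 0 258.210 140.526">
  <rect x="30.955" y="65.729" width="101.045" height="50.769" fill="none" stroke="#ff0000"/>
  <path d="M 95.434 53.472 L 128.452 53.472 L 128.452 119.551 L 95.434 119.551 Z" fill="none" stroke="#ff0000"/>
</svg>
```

viewBox `0 0 258.210 140.526` with mm width/height → 1 unit = 1 mm. Flip: y_m = 140.526 − y_svg.

**Shape 1** — `<rect>` rectangle, stroke `#ff0000` → score (S561, F1839). Machine vertices: (30.955,74.797) → (132.000,74.797) → (132.000,24.028) → (30.955,24.028) → (30.955,74.797). Closed: final G1 returns to the first vertex.

**Shape 2** — `<path>` rectangle, stroke `#ff0000` → score (S561, F1839). Machine vertices: (95.434,87.054) → (128.452,87.054) → (128.452,20.975) → (95.434,20.975) → (95.434,87.054). Closed: final G1 returns to the first vertex.

G21
G90
G0 X30.955 Y74.797
M4 S561
G1 X132.000 Y74.797 F1839
G1 X132.000 Y24.028
G1 X30.955 Y24.028
G1 X30.955 Y74.797
M5
G0 X95.434 Y87.054
M4 S561
G1 X128.452 Y87.054 F1839
G1 X128.452 Y20.975
G1 X95.434 Y20.975
G1 X95.434 Y87.054
M5
G0 X0.000 Y0.000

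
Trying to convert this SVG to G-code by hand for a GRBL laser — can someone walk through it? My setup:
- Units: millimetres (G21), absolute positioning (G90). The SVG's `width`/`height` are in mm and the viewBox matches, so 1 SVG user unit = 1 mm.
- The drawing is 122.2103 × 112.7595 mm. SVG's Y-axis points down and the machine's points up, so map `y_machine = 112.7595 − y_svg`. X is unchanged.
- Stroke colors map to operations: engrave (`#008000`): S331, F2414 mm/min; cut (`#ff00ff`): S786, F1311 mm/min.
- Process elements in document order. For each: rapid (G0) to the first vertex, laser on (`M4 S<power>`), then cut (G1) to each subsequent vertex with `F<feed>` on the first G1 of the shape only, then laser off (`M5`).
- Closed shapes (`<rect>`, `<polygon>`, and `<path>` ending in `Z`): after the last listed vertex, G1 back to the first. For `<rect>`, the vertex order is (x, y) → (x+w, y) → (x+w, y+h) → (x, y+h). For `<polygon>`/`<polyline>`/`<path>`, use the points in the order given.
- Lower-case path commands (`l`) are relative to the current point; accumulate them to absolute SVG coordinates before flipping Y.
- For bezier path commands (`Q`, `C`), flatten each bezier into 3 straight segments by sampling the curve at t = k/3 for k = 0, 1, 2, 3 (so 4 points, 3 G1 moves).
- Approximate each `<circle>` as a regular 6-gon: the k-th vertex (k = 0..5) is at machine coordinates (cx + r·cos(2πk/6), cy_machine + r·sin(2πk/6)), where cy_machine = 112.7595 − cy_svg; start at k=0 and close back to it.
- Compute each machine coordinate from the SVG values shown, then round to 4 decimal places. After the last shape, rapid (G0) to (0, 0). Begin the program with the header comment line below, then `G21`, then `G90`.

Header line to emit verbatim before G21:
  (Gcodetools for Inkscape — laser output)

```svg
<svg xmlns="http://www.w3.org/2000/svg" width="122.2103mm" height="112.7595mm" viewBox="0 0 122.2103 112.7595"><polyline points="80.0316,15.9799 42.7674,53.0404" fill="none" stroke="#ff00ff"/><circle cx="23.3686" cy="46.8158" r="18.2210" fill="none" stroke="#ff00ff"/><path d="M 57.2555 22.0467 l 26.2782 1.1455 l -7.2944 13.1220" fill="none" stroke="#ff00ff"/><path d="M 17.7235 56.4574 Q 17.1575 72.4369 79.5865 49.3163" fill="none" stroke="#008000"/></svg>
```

viewBox `0 0 122.2103 112.7595` with mm width/height → 1 unit = 1 mm. Flip: y_m = 112.7595 − y_svg.

**Shape 1** — `<polyline>` line segment, stroke `#ff00ff` → cut (S786, F1311). Machine vertices: (80.0316,96.7796) → (42.7674,59.7191). Open path.

**Shape 2** — `<circle>` circle, stroke `#ff00ff` → cut (S786, F1311). Machine vertices: (41.5896,65.9437) → (32.4791,81.7235) → (14.2581,81.7235) → (5.1476,65.9437) → (14.2581,50.1639) → (32.4791,50.1639) → (41.5896,65.9437). Closed: final G1 returns to the first vertex.

**Shape 3** — `<path>` open polyline, stroke `#ff00ff` → cut (S786, F1311). Machine vertices: (57.2555,90.7128) → (83.5337,89.5673) → (76.2393,76.4453). Open path.

**Shape 4** — `<path>` quadratic bezier, stroke `#008000` → engrave (S331, F2414). Control points (SVG): P0=(17.7235,56.4574), P1=(17.1575,72.4369), P2=(79.5865,49.3163); sampled at t=k/3. Machine vertices: (17.7235,56.3021) → (24.3456,49.9936) → (44.9666,52.3739) → (79.5865,63.4432). Open path.

(Gcodetools for Inkscape — laser output)
G21
G90
G0 X80.0316 Y96.7796
M4 S786
G1 X42.7674 Y59.7191 F1311
M5
G0 X41.5896 Y65.9437
M4 S786
G1 X32.4791 Y81.7235 F1311
G1 X14.2581 Y81.7235
G1 X5.1476 Y65.9437
G1 X14.2581 Y50.1639
G1 X32.4791 Y50.1639
G1 X41.5896 Y65.9437
M5
G0 X57.2555 Y90.7128
M4 S786
G1 X83.5337 Y89.5673 F1311
G1 X76.2393 Y76.4453
M5
G0 X17.7235 Y56.3021
M4 S331
G1 X24.3456 Y49.9936 F2414
G1 X44.9666 Y52.3739
G1 X79.5865 Y63.4432
M5
G0 X0.0000 Y0.0000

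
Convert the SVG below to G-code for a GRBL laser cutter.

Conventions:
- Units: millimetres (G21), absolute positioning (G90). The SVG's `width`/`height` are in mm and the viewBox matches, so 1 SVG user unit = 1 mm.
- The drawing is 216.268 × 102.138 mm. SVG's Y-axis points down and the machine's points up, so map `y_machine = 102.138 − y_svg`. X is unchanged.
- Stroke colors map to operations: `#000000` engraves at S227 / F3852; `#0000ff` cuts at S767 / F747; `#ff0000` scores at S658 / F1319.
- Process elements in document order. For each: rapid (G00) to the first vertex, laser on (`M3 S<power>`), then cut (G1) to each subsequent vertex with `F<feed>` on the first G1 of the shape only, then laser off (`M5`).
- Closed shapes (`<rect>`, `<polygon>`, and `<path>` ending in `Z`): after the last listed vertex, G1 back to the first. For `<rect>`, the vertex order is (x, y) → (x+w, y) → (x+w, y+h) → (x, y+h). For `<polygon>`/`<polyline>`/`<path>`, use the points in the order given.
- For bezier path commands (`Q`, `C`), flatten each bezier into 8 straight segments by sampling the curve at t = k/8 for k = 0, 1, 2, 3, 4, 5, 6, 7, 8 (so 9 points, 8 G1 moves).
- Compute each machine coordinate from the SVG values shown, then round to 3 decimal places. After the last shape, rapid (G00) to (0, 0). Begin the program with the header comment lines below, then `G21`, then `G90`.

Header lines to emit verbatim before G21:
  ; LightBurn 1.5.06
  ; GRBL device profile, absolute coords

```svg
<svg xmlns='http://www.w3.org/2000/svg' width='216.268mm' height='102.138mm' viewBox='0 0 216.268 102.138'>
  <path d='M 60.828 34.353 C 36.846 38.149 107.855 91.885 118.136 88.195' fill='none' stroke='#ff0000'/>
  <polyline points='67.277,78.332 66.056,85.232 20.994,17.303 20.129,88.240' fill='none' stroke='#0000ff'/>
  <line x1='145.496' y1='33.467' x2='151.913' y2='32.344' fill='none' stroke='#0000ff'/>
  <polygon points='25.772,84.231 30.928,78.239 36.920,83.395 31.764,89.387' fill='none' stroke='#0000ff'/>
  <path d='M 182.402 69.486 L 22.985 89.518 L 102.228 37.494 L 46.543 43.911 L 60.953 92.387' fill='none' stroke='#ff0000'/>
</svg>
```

; LightBurn 1.5.06
; GRBL device profile, absolute coords
G21
G90
G00 X60.828 Y67.785
M3 S658
G1 X55.983 Y64.230 F1319
G1 X58.219 Y57.252
G1 X65.711 Y48.108
G1 X76.633 Y38.057
G1 X89.162 Y28.356
G1 X101.472 Y20.265
G1 X111.738 Y15.041
G1 X118.136 Y13.943
M5
G00 X67.277 Y23.806
M3 S767
G1 X66.056 Y16.906 F747
G1 X20.994 Y84.835
G1 X20.129 Y13.898
M5
G00 X145.496 Y68.671
M3 S767
G1 X151.913 Y69.794 F747
M5
G00 X25.772 Y17.907
M3 S767
G1 X30.928 Y23.899 F747
G1 X36.920 Y18.743
G1 X31.764 Y12.751
G1 X25.772 Y17.907
M5
G00 X182.402 Y32.652
M3 S658
G1 X22.985 Y12.620 F1319
G1 X102.228 Y64.644
G1 X46.543 Y58.227
G1 X60.953 Y9.751
M5
G00 X0.000 Y0.000

viewBox `0 0 216.268 102.138` with mm width/height → 1 unit = 1 mm. Flip: y_m = 102.138 − y_svg.

**Shape 1** — `<path>` cubic bezier, stroke `#ff0000` → score (S658, F1319). Control points (SVG): P0=(60.828,34.353), P1=(36.846,38.149), P2=(107.855,91.885), P3=(118.136,88.195); sampled at t=k/8. Machine vertices: (60.828,67.785) → (55.983,64.230) → (58.219,57.252) → (65.711,48.108) → (76.633,38.057) → (89.162,28.356) → (101.472,20.265) → (111.738,15.041) → (118.136,13.943). Open path.

**Shape 2** — `<polyline>` open polyline, stroke `#0000ff` → cut (S767, F747). Machine vertices: (67.277,23.806) → (66.056,16.906) → (20.994,84.835) → (20.129,13.898). Open path.

**Shape 3** — `<line>` line segment, stroke `#0000ff` → cut (S767, F747). Machine vertices: (145.496,68.671) → (151.913,69.794). Open path.

**Shape 4** — `<polygon>` regular polygon, stroke `#0000ff` → cut (S767, F747). Machine vertices: (25.772,17.907) → (30.928,23.899) → (36.920,18.743) → (31.764,12.751) → (25.772,17.907). Closed: final G1 returns to the first vertex.

**Shape 5** — `<path>` open polyline, stroke `#ff0000` → score (S658, F1319). Machine vertices: (182.402,32.652) → (22.985,12.620) → (102.228,64.644) → (46.543,58.227) → (60.953,9.751). Open path.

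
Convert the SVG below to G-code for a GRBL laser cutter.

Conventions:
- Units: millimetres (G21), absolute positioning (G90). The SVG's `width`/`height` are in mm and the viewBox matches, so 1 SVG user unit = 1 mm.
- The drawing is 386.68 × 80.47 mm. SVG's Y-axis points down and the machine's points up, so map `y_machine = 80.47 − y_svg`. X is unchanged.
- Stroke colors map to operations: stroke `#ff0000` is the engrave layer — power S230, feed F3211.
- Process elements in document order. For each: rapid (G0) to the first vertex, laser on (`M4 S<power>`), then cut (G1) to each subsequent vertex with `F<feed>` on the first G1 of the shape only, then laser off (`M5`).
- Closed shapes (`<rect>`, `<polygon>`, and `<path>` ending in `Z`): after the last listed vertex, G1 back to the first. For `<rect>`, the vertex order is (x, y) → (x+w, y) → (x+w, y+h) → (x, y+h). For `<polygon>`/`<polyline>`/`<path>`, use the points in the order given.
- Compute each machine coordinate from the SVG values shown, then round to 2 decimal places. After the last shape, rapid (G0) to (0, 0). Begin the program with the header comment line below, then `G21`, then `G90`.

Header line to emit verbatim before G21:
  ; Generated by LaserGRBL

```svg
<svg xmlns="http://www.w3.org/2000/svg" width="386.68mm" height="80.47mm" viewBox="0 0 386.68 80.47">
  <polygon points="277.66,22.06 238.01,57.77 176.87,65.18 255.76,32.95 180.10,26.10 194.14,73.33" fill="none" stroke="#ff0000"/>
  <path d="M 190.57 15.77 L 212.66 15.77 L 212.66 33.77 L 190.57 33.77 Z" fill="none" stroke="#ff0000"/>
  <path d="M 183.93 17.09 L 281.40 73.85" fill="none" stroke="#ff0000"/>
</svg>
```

Since the viewBox matches the mm dimensions, user units are millimetres directly. The only transform is the Y-flip y_m = 80.47 − y_svg.

Shape 1 is a closed polygon drawn with `<polygon>`. Its stroke #ff0000 means engrave at S230, F3211. After flipping Y the toolpath is (277.66,58.41) → (238.01,22.70) → (176.87,15.29) → (255.76,47.52) → (180.10,54.37) → (194.14,7.14) → (277.66,58.41), returning to the start.

Shape 2 is a rectangle drawn with `<path>`. Its stroke #ff0000 means engrave at S230, F3211. After flipping Y the toolpath is (190.57,64.70) → (212.66,64.70) → (212.66,46.70) → (190.57,46.70) → (190.57,64.70), returning to the start.

Shape 3 is a line segment drawn with `<path>`. Its stroke #ff0000 means engrave at S230, F3211. After flipping Y the toolpath is (183.93,63.38) → (281.40,6.62).

; Generated by LaserGRBL
G21
G90
G0 X277.66 Y58.41
M4 S230
G1 X238.01 Y22.70 F3211
G1 X176.87 Y15.29
G1 X255.76 Y47.52
G1 X180.10 Y54.37
G1 X194.14 Y7.14
G1 X277.66 Y58.41
M5
G0 X190.57 Y64.70
M4 S230
G1 X212.66 Y64.70 F3211
G1 X212.66 Y46.70
G1 X190.57 Y46.70
G1 X190.57 Y64.70
M5
G0 X183.93 Y63.38
M4 S230
G1 X281.40 Y6.62 F3211
M5
G0 X0.00 Y0.00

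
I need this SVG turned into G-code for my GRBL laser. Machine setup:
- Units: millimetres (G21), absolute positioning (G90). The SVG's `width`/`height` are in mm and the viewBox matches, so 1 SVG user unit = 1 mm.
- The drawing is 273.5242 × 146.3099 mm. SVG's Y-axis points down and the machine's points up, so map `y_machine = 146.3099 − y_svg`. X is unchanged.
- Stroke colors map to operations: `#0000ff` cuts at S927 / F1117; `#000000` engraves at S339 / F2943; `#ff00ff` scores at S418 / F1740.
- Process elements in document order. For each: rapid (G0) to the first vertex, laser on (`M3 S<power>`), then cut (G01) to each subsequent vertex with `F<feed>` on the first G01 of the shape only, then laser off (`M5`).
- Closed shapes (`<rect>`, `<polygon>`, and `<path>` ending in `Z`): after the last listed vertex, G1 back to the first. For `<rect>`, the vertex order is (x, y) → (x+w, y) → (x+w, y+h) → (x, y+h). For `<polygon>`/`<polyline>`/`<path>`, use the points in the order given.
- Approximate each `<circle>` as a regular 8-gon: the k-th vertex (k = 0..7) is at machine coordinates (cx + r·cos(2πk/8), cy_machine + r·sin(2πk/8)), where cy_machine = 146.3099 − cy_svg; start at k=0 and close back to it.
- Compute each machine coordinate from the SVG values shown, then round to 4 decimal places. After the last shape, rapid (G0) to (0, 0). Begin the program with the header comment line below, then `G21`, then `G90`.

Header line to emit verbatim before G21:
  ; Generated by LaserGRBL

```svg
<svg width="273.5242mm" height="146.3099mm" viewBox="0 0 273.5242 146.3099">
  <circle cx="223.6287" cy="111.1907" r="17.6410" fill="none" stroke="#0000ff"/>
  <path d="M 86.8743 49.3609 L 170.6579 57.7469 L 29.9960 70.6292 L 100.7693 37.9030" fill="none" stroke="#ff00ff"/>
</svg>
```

viewBox `0 0 273.5242 146.3099` with mm width/height → 1 unit = 1 mm. Flip: y_m = 146.3099 − y_svg.

**Shape 1** — `<circle>` circle, stroke `#0000ff` → cut (S927, F1117). Machine vertices: (241.2697,35.1192) → (236.1028,47.5933) → (223.6287,52.7602) → (211.1546,47.5933) → (205.9877,35.1192) → (211.1546,22.6451) → (223.6287,17.4782) → (236.1028,22.6451) → (241.2697,35.1192). Closed: final G1 returns to the first vertex.

**Shape 2** — `<path>` open polyline, stroke `#ff00ff` → score (S418, F1740). Machine vertices: (86.8743,96.9490) → (170.6579,88.5630) → (29.9960,75.6807) → (100.7693,108.4069). Open path.

; Generated by LaserGRBL
G21
G90
G0 X241.2697 Y35.1192
M3 S927
G01 X236.1028 Y47.5933 F1117
G01 X223.6287 Y52.7602
G01 X211.1546 Y47.5933
G01 X205.9877 Y35.1192
G01 X211.1546 Y22.6451
G01 X223.6287 Y17.4782
G01 X236.1028 Y22.6451
G01 X241.2697 Y35.1192
M5
G0 X86.8743 Y96.9490
M3 S418
G01 X170.6579 Y88.5630 F1740
G01 X29.9960 Y75.6807
G01 X100.7693 Y108.4069
M5
G0 X0.0000 Y0.0000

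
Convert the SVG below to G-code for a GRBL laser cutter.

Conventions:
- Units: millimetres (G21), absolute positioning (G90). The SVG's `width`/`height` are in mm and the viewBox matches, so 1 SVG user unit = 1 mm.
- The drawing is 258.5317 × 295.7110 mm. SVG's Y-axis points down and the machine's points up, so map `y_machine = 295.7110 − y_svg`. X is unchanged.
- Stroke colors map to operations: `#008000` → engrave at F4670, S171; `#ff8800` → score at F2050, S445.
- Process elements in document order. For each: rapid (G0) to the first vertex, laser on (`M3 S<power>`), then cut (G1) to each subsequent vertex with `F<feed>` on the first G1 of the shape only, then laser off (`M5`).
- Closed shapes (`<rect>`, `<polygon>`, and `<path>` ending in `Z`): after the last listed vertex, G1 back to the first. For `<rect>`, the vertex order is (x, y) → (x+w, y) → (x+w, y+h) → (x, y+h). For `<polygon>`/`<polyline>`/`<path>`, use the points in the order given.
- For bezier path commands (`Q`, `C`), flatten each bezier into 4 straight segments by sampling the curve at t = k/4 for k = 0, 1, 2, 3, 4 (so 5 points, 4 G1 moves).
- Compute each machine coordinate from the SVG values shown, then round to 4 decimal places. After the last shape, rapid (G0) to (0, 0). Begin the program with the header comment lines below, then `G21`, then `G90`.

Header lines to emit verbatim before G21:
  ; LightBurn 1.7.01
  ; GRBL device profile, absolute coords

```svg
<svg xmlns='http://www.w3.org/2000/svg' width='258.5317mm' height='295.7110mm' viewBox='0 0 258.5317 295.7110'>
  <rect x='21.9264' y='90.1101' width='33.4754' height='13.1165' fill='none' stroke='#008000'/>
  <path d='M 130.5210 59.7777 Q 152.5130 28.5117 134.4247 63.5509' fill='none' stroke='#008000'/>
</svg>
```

1 u = 1 mm; y_m = 295.7110 − y.

[1] `<rect>` rectangle, #008000→engrave S171 F4670: (21.9264,205.6009) → (55.4018,205.6009) → (55.4018,192.4844) → (21.9264,192.4844) → (21.9264,205.6009) (closed)

[2] `<path>` quadratic bezier, #008000→engrave S171 F4670: (130.5210,235.9333) → (139.0120,247.4222) → (142.4929,250.6230) → (140.9638,245.5356) → (134.4247,232.1601)

; LightBurn 1.7.01
; GRBL device profile, absolute coords
G21
G90
G0 X21.9264 Y205.6009
M3 S171
G1 X55.4018 Y205.6009 F4670
G1 X55.4018 Y192.4844
G1 X21.9264 Y192.4844
G1 X21.9264 Y205.6009
M5
G0 X130.5210 Y235.9333
M3 S171
G1 X139.0120 Y247.4222 F4670
G1 X142.4929 Y250.6230
G1 X140.9638 Y245.5356
G1 X134.4247 Y232.1601
M5
G0 X0.0000 Y0.0000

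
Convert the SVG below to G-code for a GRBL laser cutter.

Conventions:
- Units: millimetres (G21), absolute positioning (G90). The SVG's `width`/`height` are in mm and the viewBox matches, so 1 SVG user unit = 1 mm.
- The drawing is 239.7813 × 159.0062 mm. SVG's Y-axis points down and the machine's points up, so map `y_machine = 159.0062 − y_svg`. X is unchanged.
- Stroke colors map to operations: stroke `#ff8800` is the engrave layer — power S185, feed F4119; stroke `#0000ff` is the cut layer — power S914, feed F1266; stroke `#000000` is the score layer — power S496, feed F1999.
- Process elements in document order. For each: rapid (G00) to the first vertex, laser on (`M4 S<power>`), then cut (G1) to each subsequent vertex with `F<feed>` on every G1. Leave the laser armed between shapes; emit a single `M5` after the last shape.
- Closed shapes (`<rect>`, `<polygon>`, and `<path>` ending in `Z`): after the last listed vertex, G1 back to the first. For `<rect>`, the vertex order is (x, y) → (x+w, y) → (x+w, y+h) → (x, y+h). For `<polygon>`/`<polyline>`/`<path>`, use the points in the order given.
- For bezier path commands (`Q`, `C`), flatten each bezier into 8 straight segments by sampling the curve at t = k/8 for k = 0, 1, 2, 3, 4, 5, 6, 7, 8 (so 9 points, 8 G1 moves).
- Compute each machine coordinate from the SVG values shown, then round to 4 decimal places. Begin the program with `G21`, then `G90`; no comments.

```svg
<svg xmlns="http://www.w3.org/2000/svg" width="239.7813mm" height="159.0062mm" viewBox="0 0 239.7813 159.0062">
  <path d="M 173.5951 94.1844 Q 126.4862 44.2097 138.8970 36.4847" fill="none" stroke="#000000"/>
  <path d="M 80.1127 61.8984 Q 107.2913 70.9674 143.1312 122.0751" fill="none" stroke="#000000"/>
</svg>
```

1 u = 1 mm; y_m = 159.0062 − y.

[1] `<path>` quadratic bezier, #000000→score S496 F1999: (173.5951,64.8218) → (162.7479,76.6553) → (153.7606,87.1685) → (146.6334,96.3615) → (141.3661,104.2341) → (137.9589,110.7864) → (136.4116,116.0184) → (136.7243,119.9301) → (138.8970,122.5215)

[2] `<path>` quadratic bezier, #000000→score S496 F1999: (80.1127,97.1078) → (87.0427,94.1837) → (94.2433,89.9459) → (101.7146,84.3944) → (109.4566,77.5291) → (117.4693,69.3502) → (125.7526,59.8575) → (134.3066,49.0512) → (143.1312,36.9311)

G21
G90
G00 X173.5951 Y64.8218
M4 S496
G1 X162.7479 Y76.6553 F1999
G1 X153.7606 Y87.1685 F1999
G1 X146.6334 Y96.3615 F1999
G1 X141.3661 Y104.2341 F1999
G1 X137.9589 Y110.7864 F1999
G1 X136.4116 Y116.0184 F1999
G1 X136.7243 Y119.9301 F1999
G1 X138.8970 Y122.5215 F1999
G00 X80.1127 Y97.1078
M4 S496
G1 X87.0427 Y94.1837 F1999
G1 X94.2433 Y89.9459 F1999
G1 X101.7146 Y84.3944 F1999
G1 X109.4566 Y77.5291 F1999
G1 X117.4693 Y69.3502 F1999
G1 X125.7526 Y59.8575 F1999
G1 X134.3066 Y49.0512 F1999
G1 X143.1312 Y36.9311 F1999
M5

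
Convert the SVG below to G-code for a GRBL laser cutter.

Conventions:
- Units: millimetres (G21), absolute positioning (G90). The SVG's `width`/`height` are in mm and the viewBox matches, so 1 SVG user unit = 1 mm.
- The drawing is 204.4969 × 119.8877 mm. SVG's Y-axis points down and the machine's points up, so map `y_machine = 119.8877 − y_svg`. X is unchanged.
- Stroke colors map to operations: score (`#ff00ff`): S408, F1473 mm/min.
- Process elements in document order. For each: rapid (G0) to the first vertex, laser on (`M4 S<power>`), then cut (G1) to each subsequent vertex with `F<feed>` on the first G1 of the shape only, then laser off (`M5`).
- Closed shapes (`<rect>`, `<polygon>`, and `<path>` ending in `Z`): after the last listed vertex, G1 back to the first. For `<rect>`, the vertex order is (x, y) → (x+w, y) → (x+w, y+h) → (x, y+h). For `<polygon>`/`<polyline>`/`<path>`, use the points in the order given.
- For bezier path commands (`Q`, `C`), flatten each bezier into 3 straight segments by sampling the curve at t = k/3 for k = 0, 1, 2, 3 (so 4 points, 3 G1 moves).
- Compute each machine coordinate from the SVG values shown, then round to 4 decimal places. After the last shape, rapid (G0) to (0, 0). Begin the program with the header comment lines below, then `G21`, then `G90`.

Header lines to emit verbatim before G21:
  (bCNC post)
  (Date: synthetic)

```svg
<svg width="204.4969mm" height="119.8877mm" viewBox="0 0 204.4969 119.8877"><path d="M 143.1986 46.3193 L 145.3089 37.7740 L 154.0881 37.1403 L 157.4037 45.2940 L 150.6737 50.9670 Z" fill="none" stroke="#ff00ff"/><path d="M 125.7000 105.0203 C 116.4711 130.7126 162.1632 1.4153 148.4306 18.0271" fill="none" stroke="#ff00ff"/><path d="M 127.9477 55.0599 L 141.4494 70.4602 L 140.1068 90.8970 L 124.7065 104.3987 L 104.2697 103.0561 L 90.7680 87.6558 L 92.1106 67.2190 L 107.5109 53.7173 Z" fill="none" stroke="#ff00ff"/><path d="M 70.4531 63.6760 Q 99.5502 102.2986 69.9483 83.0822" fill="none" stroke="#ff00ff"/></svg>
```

viewBox `0 0 204.4969 119.8877` with mm width/height → 1 unit = 1 mm. Flip: y_m = 119.8877 − y_svg.

**Shape 1** — `<path>` regular polygon, stroke `#ff00ff` → score (S408, F1473). Machine vertices: (143.1986,73.5684) → (145.3089,82.1137) → (154.0881,82.7474) → (157.4037,74.5937) → (150.6737,68.9207) → (143.1986,73.5684). Closed: final G1 returns to the first vertex.

**Shape 2** — `<path>` cubic bezier, stroke `#ff00ff` → score (S408, F1473). Control points (SVG): P0=(125.7000,105.0203), P1=(116.4711,130.7126), P2=(162.1632,1.4153), P3=(148.4306,18.0271); sampled at t=k/3. Machine vertices: (125.7000,14.8674) → (130.5431,29.6939) → (146.5900,80.9804) → (148.4306,101.8606). Open path.

**Shape 3** — `<path>` regular polygon, stroke `#ff00ff` → score (S408, F1473). Machine vertices: (127.9477,64.8278) → (141.4494,49.4275) → (140.1068,28.9907) → (124.7065,15.4890) → (104.2697,16.8316) → (90.7680,32.2319) → (92.1106,52.6687) → (107.5109,66.1704) → (127.9477,64.8278). Closed: final G1 returns to the first vertex.

**Shape 4** — `<path>` quadratic bezier, stroke `#ff00ff` → score (S408, F1473). Control points (SVG): P0=(70.4531,63.6760), P1=(99.5502,102.2986), P2=(69.9483,83.0822); sampled at t=k/3. Machine vertices: (70.4531,56.2117) → (83.3291,36.8899) → (83.1608,30.4211) → (69.9483,36.8055). Open path.

(bCNC post)
(Date: synthetic)
G21
G90
G0 X143.1986 Y73.5684
M4 S408
G1 X145.3089 Y82.1137 F1473
G1 X154.0881 Y82.7474
G1 X157.4037 Y74.5937
G1 X150.6737 Y68.9207
G1 X143.1986 Y73.5684
M5
G0 X125.7000 Y14.8674
M4 S408
G1 X130.5431 Y29.6939 F1473
G1 X146.5900 Y80.9804
G1 X148.4306 Y101.8606
M5
G0 X127.9477 Y64.8278
M4 S408
G1 X141.4494 Y49.4275 F1473
G1 X140.1068 Y28.9907
G1 X124.7065 Y15.4890
G1 X104.2697 Y16.8316
G1 X90.7680 Y32.2319
G1 X92.1106 Y52.6687
G1 X107.5109 Y66.1704
G1 X127.9477 Y64.8278
M5
G0 X70.4531 Y56.2117
M4 S408
G1 X83.3291 Y36.8899 F1473
G1 X83.1608 Y30.4211
G1 X69.9483 Y36.8055
M5
G0 X0.0000 Y0.0000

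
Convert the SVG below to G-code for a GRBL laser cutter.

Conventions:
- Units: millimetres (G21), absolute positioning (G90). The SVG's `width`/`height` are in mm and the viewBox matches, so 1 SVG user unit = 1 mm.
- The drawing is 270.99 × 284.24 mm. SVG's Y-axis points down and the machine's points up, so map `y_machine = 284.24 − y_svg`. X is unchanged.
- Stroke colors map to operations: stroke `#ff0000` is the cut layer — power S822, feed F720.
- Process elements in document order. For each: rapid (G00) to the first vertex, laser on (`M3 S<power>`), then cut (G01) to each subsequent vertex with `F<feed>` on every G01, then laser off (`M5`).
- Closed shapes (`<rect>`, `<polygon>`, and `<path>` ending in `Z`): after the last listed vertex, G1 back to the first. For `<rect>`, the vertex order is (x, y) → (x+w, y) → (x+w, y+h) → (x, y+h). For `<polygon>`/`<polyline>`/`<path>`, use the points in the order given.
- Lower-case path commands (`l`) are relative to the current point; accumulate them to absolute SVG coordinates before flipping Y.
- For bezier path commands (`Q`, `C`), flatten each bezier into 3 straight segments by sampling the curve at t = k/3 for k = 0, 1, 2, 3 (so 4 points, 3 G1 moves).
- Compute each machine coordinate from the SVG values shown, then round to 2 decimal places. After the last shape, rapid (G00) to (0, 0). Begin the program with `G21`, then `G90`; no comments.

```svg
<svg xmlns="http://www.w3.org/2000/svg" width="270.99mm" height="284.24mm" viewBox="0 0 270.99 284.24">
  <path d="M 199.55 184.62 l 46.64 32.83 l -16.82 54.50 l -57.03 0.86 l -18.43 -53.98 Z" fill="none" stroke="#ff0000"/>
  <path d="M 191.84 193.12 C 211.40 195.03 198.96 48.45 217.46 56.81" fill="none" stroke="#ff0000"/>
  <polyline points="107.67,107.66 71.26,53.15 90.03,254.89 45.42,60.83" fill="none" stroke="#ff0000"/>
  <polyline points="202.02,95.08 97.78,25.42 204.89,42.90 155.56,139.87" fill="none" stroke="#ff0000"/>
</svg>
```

G21
G90
G00 X199.55 Y99.62
M3 S822
G01 X246.19 Y66.79 F720
G01 X229.37 Y12.29 F720
G01 X172.34 Y11.43 F720
G01 X153.91 Y65.41 F720
G01 X199.55 Y99.62 F720
M5
G00 X191.84 Y91.12
M3 S822
G01 X203.06 Y127.47 F720
G01 X206.94 Y195.38 F720
G01 X217.46 Y227.43 F720
M5
G00 X107.67 Y176.58
M3 S822
G01 X71.26 Y231.09 F720
G01 X90.03 Y29.35 F720
G01 X45.42 Y223.41 F720
M5
G00 X202.02 Y189.16
M3 S822
G01 X97.78 Y258.82 F720
G01 X204.89 Y241.34 F720
G01 X155.56 Y144.37 F720
M5
G00 X0.00 Y0.00

viewBox `0 0 270.99 284.24` with mm width/height → 1 unit = 1 mm. Flip: y_m = 284.24 − y_svg.

**Shape 1** — `<path>` regular polygon, stroke `#ff0000` → cut (S822, F720). Machine vertices: (199.55,99.62) → (246.19,66.79) → (229.37,12.29) → (172.34,11.43) → (153.91,65.41) → (199.55,99.62). Closed: final G1 returns to the first vertex.

**Shape 2** — `<path>` cubic bezier, stroke `#ff0000` → cut (S822, F720). Control points (SVG): P0=(191.84,193.12), P1=(211.40,195.03), P2=(198.96,48.45), P3=(217.46,56.81); sampled at t=k/3. Machine vertices: (191.84,91.12) → (203.06,127.47) → (206.94,195.38) → (217.46,227.43). Open path.

**Shape 3** — `<polyline>` open polyline, stroke `#ff0000` → cut (S822, F720). Machine vertices: (107.67,176.58) → (71.26,231.09) → (90.03,29.35) → (45.42,223.41). Open path.

**Shape 4** — `<polyline>` open polyline, stroke `#ff0000` → cut (S822, F720). Machine vertices: (202.02,189.16) → (97.78,258.82) → (204.89,241.34) → (155.56,144.37). Open path.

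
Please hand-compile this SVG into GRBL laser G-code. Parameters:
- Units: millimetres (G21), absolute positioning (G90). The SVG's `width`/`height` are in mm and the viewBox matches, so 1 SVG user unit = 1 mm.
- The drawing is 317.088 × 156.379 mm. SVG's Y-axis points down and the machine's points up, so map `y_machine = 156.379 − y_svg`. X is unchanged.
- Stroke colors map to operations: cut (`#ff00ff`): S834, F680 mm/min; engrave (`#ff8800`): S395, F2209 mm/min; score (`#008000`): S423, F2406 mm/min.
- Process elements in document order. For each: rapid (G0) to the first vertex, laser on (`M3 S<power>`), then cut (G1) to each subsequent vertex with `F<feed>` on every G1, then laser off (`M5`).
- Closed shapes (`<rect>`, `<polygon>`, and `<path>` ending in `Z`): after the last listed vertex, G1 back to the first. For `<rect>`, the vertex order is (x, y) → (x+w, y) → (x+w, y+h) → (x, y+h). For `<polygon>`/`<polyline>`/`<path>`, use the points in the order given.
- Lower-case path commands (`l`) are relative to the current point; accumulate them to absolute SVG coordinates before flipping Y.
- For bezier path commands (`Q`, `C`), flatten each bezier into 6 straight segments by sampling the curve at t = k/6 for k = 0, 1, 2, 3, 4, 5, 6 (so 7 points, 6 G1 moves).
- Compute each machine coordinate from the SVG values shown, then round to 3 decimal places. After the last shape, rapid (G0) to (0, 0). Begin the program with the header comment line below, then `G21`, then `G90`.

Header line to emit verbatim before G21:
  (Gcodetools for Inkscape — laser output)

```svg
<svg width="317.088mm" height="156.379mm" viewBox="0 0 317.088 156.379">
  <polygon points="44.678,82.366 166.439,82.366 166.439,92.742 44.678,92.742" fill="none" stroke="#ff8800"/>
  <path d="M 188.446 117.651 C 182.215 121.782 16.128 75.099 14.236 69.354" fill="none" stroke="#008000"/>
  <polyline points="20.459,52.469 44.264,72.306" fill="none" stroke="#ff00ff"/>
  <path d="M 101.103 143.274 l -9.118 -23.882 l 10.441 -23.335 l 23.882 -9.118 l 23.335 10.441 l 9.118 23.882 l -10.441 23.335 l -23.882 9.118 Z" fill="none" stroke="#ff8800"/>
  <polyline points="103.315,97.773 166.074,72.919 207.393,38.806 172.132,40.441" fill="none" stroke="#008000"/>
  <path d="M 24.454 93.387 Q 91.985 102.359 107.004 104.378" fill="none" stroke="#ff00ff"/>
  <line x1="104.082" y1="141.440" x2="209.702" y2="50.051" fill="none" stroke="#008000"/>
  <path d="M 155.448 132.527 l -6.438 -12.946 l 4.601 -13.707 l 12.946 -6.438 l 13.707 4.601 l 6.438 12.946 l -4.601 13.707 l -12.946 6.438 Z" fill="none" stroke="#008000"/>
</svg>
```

(Gcodetools for Inkscape — laser output)
G21
G90
G0 X44.678 Y74.013
M3 S395
G1 X166.439 Y74.013 F2209
G1 X166.439 Y63.637 F2209
G1 X44.678 Y63.637 F2209
G1 X44.678 Y74.013 F2209
M5
G0 X188.446 Y38.728
M3 S423
G1 X173.509 Y40.472 F2406
G1 X140.932 Y48.137 F2406
G1 X99.714 Y59.173 F2406
G1 X58.858 Y71.032 F2406
G1 X27.365 Y81.166 F2406
G1 X14.236 Y87.025 F2406
M5
G0 X20.459 Y103.910
M3 S834
G1 X44.264 Y84.073 F680
M5
G0 X101.103 Y13.105
M3 S395
G1 X91.985 Y36.987 F2209
G1 X102.426 Y60.322 F2209
G1 X126.308 Y69.440 F2209
G1 X149.643 Y58.999 F2209
G1 X158.761 Y35.117 F2209
G1 X148.320 Y11.782 F2209
G1 X124.438 Y2.664 F2209
G1 X101.103 Y13.105 F2209
M5
G0 X103.315 Y58.606
M3 S423
G1 X166.074 Y83.460 F2406
G1 X207.393 Y117.573 F2406
G1 X172.132 Y115.938 F2406
M5
G0 X24.454 Y62.992
M3 S834
G1 X45.506 Y60.194 F680
G1 X63.640 Y57.783 F680
G1 X78.857 Y55.758 F680
G1 X91.157 Y54.120 F680
G1 X100.539 Y52.867 F680
G1 X107.004 Y52.001 F680
M5
G0 X104.082 Y14.939
M3 S423
G1 X209.702 Y106.328 F2406
M5
G0 X155.448 Y23.852
M3 S423
G1 X149.010 Y36.798 F2406
G1 X153.611 Y50.505 F2406
G1 X166.557 Y56.943 F2406
G1 X180.264 Y52.342 F2406
G1 X186.702 Y39.396 F2406
G1 X182.101 Y25.689 F2406
G1 X169.155 Y19.251 F2406
G1 X155.448 Y23.852 F2406
M5
G0 X0.000 Y0.000

1 u = 1 mm; y_m = 156.379 − y.

[1] `<polygon>` rectangle, #ff8800→engrave S395 F2209: (44.678,74.013) → (166.439,74.013) → (166.439,63.637) → (44.678,63.637) → (44.678,74.013) (closed)

[2] `<path>` cubic bezier, #008000→score S423 F2406: (188.446,38.728) → (173.509,40.472) → (140.932,48.137) → (99.714,59.173) → (58.858,71.032) → (27.365,81.166) → (14.236,87.025)

[3] `<polyline>` line segment, #ff00ff→cut S834 F680: (20.459,103.910) → (44.264,84.073)

[4] `<path>` regular polygon, #ff8800→engrave S395 F2209: (101.103,13.105) → (91.985,36.987) → (102.426,60.322) → (126.308,69.440) → (149.643,58.999) → (158.761,35.117) → (148.320,11.782) → (124.438,2.664) → (101.103,13.105) (closed)

[5] `<polyline>` open polyline, #008000→score S423 F2406: (103.315,58.606) → (166.074,83.460) → (207.393,117.573) → (172.132,115.938)

[6] `<path>` quadratic bezier, #ff00ff→cut S834 F680: (24.454,62.992) → (45.506,60.194) → (63.640,57.783) → (78.857,55.758) → (91.157,54.120) → (100.539,52.867) → (107.004,52.001)

[7] `<line>` line segment, #008000→score S423 F2406: (104.082,14.939) → (209.702,106.328)

[8] `<path>` regular polygon, #008000→score S423 F2406: (155.448,23.852) → (149.010,36.798) → (153.611,50.505) → (166.557,56.943) → (180.264,52.342) → (186.702,39.396) → (182.101,25.689) → (169.155,19.251) → (155.448,23.852) (closed)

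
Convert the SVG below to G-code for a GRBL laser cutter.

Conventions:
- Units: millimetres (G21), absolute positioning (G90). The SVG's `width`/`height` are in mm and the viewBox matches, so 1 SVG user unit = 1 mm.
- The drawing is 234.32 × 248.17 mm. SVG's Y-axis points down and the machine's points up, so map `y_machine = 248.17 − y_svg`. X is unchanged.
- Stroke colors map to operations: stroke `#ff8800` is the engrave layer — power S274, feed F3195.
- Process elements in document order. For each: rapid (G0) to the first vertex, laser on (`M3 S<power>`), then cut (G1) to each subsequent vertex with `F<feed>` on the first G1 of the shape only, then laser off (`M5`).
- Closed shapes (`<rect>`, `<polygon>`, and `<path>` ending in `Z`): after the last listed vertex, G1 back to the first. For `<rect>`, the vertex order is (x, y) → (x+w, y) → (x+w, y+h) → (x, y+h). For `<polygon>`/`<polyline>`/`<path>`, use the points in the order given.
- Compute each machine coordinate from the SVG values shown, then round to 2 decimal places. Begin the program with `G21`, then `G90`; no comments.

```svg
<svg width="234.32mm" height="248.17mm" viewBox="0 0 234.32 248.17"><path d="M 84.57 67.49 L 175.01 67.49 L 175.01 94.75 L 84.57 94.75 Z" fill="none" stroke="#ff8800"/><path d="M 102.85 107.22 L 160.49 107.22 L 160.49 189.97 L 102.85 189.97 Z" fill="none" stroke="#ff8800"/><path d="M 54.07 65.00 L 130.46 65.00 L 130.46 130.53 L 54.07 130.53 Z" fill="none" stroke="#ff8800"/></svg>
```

G21
G90
G0 X84.57 Y180.68
M3 S274
G1 X175.01 Y180.68 F3195
G1 X175.01 Y153.42
G1 X84.57 Y153.42
G1 X84.57 Y180.68
M5
G0 X102.85 Y140.95
M3 S274
G1 X160.49 Y140.95 F3195
G1 X160.49 Y58.20
G1 X102.85 Y58.20
G1 X102.85 Y140.95
M5
G0 X54.07 Y183.17
M3 S274
G1 X130.46 Y183.17 F3195
G1 X130.46 Y117.64
G1 X54.07 Y117.64
G1 X54.07 Y183.17
M5

viewBox `0 0 234.32 248.17` with mm width/height → 1 unit = 1 mm. Flip: y_m = 248.17 − y_svg.

**Shape 1** — `<path>` rectangle, stroke `#ff8800` → engrave (S274, F3195). Machine vertices: (84.57,180.68) → (175.01,180.68) → (175.01,153.42) → (84.57,153.42) → (84.57,180.68). Closed: final G1 returns to the first vertex.

**Shape 2** — `<path>` rectangle, stroke `#ff8800` → engrave (S274, F3195). Machine vertices: (102.85,140.95) → (160.49,140.95) → (160.49,58.20) → (102.85,58.20) → (102.85,140.95). Closed: final G1 returns to the first vertex.

**Shape 3** — `<path>` rectangle, stroke `#ff8800` → engrave (S274, F3195). Machine vertices: (54.07,183.17) → (130.46,183.17) → (130.46,117.64) → (54.07,117.64) → (54.07,183.17). Closed: final G1 returns to the first vertex.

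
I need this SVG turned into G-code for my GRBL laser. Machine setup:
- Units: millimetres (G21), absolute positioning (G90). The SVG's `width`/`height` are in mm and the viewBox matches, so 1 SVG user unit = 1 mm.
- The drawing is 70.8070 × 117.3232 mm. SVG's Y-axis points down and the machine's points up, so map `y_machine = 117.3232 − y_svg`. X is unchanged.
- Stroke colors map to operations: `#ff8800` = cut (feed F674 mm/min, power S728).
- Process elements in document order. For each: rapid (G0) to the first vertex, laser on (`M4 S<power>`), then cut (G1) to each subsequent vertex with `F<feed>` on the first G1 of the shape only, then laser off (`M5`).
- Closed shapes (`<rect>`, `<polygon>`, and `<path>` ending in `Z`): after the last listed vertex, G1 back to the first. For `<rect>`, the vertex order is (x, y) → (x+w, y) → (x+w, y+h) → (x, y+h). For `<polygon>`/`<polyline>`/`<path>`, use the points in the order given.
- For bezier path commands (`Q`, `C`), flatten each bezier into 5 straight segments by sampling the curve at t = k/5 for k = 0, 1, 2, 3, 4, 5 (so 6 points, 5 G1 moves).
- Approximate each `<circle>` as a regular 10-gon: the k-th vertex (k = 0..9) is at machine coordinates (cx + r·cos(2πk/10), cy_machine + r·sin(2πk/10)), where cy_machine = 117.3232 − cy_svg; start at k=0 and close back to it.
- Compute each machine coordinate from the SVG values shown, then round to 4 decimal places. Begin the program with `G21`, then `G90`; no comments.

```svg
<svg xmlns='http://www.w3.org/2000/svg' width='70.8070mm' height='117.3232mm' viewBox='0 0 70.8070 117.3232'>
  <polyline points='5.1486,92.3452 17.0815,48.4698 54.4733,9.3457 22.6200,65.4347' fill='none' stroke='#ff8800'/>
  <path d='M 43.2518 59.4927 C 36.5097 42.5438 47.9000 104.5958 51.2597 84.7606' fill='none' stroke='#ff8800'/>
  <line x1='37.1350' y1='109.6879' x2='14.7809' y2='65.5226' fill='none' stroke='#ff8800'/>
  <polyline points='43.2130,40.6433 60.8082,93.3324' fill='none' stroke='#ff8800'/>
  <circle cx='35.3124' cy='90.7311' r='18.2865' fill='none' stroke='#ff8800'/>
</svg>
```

1 u = 1 mm; y_m = 117.3232 − y.

[1] `<polyline>` open polyline, #ff8800→cut S728 F674: (5.1486,24.9780) → (17.0815,68.8534) → (54.4733,107.9775) → (22.6200,51.8885)

[2] `<path>` cubic bezier, #ff8800→cut S728 F674: (43.2518,57.8305) → (41.1731,59.8068) → (42.1904,50.5456) → (45.0478,37.7694) → (48.4895,29.2008) → (51.2597,32.5626)

[3] `<line>` line segment, #ff8800→cut S728 F674: (37.1350,7.6353) → (14.7809,51.8006)

[4] `<polyline>` line segment, #ff8800→cut S728 F674: (43.2130,76.6799) → (60.8082,23.9908)

[5] `<circle>` circle, #ff8800→cut S728 F674: (53.5989,26.5921) → (50.1065,37.3406) → (40.9632,43.9836) → (29.6616,43.9836) → (20.5183,37.3406) → (17.0259,26.5921) → (20.5183,15.8436) → (29.6616,9.2006) → (40.9632,9.2006) → (50.1065,15.8436) → (53.5989,26.5921) (closed)

G21
G90
G0 X5.1486 Y24.9780
M4 S728
G1 X17.0815 Y68.8534 F674
G1 X54.4733 Y107.9775
G1 X22.6200 Y51.8885
M5
G0 X43.2518 Y57.8305
M4 S728
G1 X41.1731 Y59.8068 F674
G1 X42.1904 Y50.5456
G1 X45.0478 Y37.7694
G1 X48.4895 Y29.2008
G1 X51.2597 Y32.5626
M5
G0 X37.1350 Y7.6353
M4 S728
G1 X14.7809 Y51.8006 F674
M5
G0 X43.2130 Y76.6799
M4 S728
G1 X60.8082 Y23.9908 F674
M5
G0 X53.5989 Y26.5921
M4 S728
G1 X50.1065 Y37.3406 F674
G1 X40.9632 Y43.9836
G1 X29.6616 Y43.9836
G1 X20.5183 Y37.3406
G1 X17.0259 Y26.5921
G1 X20.5183 Y15.8436
G1 X29.6616 Y9.2006
G1 X40.9632 Y9.2006
G1 X50.1065 Y15.8436
G1 X53.5989 Y26.5921
M5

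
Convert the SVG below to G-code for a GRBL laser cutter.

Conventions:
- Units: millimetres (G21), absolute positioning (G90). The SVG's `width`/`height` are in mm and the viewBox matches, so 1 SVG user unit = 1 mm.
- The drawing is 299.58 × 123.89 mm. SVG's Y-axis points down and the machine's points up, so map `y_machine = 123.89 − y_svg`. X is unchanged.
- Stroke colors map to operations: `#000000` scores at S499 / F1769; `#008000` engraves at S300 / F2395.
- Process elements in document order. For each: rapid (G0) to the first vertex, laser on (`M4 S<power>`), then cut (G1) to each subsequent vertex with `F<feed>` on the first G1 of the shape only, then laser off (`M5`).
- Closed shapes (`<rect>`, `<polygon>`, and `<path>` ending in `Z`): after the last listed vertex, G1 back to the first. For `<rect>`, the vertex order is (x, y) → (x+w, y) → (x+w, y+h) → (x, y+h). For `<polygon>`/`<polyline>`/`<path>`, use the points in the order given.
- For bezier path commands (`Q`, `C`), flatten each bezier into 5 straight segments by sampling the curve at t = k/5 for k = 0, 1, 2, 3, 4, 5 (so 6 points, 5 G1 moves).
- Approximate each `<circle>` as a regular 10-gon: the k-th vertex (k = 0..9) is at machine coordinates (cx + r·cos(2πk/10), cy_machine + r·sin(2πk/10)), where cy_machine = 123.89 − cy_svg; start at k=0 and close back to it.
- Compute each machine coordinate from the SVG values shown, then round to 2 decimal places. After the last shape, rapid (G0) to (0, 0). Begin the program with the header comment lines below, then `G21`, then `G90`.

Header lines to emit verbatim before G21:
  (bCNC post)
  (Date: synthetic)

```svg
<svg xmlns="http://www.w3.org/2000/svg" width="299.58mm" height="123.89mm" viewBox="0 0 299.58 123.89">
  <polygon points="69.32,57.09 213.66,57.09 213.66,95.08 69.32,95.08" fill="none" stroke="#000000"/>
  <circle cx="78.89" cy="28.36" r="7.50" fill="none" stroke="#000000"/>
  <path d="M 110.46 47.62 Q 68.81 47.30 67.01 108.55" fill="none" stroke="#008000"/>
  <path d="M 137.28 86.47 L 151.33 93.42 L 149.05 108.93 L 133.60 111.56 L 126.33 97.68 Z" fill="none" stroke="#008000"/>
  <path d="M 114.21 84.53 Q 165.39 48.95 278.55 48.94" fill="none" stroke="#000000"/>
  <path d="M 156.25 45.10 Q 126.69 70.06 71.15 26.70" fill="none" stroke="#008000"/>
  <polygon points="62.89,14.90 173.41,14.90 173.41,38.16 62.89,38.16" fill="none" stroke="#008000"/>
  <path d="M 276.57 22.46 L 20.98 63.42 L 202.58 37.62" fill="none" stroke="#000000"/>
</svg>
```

(bCNC post)
(Date: synthetic)
G21
G90
G0 X69.32 Y66.80
M4 S499
G1 X213.66 Y66.80 F1769
G1 X213.66 Y28.81
G1 X69.32 Y28.81
G1 X69.32 Y66.80
M5
G0 X86.39 Y95.53
M4 S499
G1 X84.96 Y99.94 F1769
G1 X81.21 Y102.66
G1 X76.57 Y102.66
G1 X72.82 Y99.94
G1 X71.39 Y95.53
G1 X72.82 Y91.12
G1 X76.57 Y88.40
G1 X81.21 Y88.40
G1 X84.96 Y91.12
G1 X86.39 Y95.53
M5
G0 X110.46 Y76.27
M4 S300
G1 X95.39 Y73.94 F2395
G1 X83.52 Y66.67
G1 X74.83 Y54.49
G1 X69.32 Y37.38
G1 X67.01 Y15.34
M5
G0 X137.28 Y37.42
M4 S300
G1 X151.33 Y30.47 F2395
G1 X149.05 Y14.96
G1 X133.60 Y12.33
G1 X126.33 Y26.21
G1 X137.28 Y37.42
M5
G0 X114.21 Y39.36
M4 S499
G1 X137.16 Y52.17 F1769
G1 X165.07 Y62.13
G1 X197.94 Y69.25
G1 X235.77 Y73.52
G1 X278.55 Y74.95
M5
G0 X156.25 Y78.79
M4 S300
G1 X143.39 Y71.54 F2395
G1 X128.45 Y69.75
G1 X111.43 Y73.43
G1 X92.33 Y82.58
G1 X71.15 Y97.19
M5
G0 X62.89 Y108.99
M4 S300
G1 X173.41 Y108.99 F2395
G1 X173.41 Y85.73
G1 X62.89 Y85.73
G1 X62.89 Y108.99
M5
G0 X276.57 Y101.43
M4 S499
G1 X20.98 Y60.47 F1769
G1 X202.58 Y86.27
M5
G0 X0.00 Y0.00

Since the viewBox matches the mm dimensions, user units are millimetres directly. The only transform is the Y-flip y_m = 123.89 − y_svg.

Shape 1 is a rectangle drawn with `<polygon>`. Its stroke #000000 means score at S499, F1769. After flipping Y the toolpath is (69.32,66.80) → (213.66,66.80) → (213.66,28.81) → (69.32,28.81) → (69.32,66.80), returning to the start.

Shape 2 is a circle drawn with `<circle>`. Its stroke #000000 means score at S499, F1769. After flipping Y the toolpath is (86.39,95.53) → (84.96,99.94) → (81.21,102.66) → (76.57,102.66) → (72.82,99.94) → (71.39,95.53) → (72.82,91.12) → (76.57,88.40) → (81.21,88.40) → (84.96,91.12) → (86.39,95.53), returning to the start.

Shape 3 is a quadratic bezier drawn with `<path>`. Its stroke #008000 means engrave at S300, F2395. After flipping Y the toolpath is (110.46,76.27) → (95.39,73.94) → (83.52,66.67) → (74.83,54.49) → (69.32,37.38) → (67.01,15.34).

Shape 4 is a regular polygon drawn with `<path>`. Its stroke #008000 means engrave at S300, F2395. After flipping Y the toolpath is (137.28,37.42) → (151.33,30.47) → (149.05,14.96) → (133.60,12.33) → (126.33,26.21) → (137.28,37.42), returning to the start.

Shape 5 is a quadratic bezier drawn with `<path>`. Its stroke #000000 means score at S499, F1769. After flipping Y the toolpath is (114.21,39.36) → (137.16,52.17) → (165.07,62.13) → (197.94,69.25) → (235.77,73.52) → (278.55,74.95).

Shape 6 is a quadratic bezier drawn with `<path>`. Its stroke #008000 means engrave at S300, F2395. After flipping Y the toolpath is (156.25,78.79) → (143.39,71.54) → (128.45,69.75) → (111.43,73.43) → (92.33,82.58) → (71.15,97.19).

Shape 7 is a rectangle drawn with `<polygon>`. Its stroke #008000 means engrave at S300, F2395. After flipping Y the toolpath is (62.89,108.99) → (173.41,108.99) → (173.41,85.73) → (62.89,85.73) → (62.89,108.99), returning to the start.

Shape 8 is a open polyline drawn with `<path>`. Its stroke #000000 means score at S499, F1769. After flipping Y the toolpath is (276.57,101.43) → (20.98,60.47) → (202.58,86.27).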